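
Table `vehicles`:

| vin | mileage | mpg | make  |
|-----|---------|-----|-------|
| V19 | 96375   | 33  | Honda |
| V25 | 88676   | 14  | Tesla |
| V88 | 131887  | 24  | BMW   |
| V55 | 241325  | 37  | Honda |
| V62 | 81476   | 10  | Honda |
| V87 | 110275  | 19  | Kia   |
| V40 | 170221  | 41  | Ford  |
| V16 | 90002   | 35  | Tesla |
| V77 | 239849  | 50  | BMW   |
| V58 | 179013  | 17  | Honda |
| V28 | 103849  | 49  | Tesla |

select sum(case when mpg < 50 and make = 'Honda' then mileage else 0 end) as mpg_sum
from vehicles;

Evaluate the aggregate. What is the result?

598189

vin=V19: ✓ → 96375
vin=V25: ✗
vin=V88: ✗
vin=V55: ✓ → 241325
vin=V62: ✓ → 81476
vin=V87: ✗
vin=V40: ✗
vin=V16: ✗
vin=V77: ✗
vin=V58: ✓ → 179013
vin=V28: ✗
mpg_sum = 96375 + 241325 + 81476 + 179013 = 598189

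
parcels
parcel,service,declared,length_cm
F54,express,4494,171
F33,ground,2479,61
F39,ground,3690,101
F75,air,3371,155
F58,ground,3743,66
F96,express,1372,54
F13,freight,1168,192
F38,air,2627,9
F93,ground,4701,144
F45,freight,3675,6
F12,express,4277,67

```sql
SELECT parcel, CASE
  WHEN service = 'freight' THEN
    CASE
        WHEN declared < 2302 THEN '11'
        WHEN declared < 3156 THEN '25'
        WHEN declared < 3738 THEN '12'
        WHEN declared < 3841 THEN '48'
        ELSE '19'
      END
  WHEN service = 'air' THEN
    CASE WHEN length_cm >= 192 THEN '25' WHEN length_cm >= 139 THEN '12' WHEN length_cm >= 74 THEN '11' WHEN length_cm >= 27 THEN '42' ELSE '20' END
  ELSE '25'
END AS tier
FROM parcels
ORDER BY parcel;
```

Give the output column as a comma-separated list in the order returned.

parcel=F12: service='express' → outer ELSE → 25
parcel=F13: service='freight' → inner[declared < 2302] → 11
parcel=F33: service='ground' → outer ELSE → 25
parcel=F38: service='air' → inner[ELSE] → 20
parcel=F39: service='ground' → outer ELSE → 25
parcel=F45: service='freight' → inner[declared < 3738] → 12
parcel=F54: service='express' → outer ELSE → 25
parcel=F58: service='ground' → outer ELSE → 25
parcel=F75: service='air' → inner[length_cm >= 139] → 12
parcel=F93: service='ground' → outer ELSE → 25
parcel=F96: service='express' → outer ELSE → 25

25, 11, 25, 20, 25, 12, 25, 25, 12, 25, 25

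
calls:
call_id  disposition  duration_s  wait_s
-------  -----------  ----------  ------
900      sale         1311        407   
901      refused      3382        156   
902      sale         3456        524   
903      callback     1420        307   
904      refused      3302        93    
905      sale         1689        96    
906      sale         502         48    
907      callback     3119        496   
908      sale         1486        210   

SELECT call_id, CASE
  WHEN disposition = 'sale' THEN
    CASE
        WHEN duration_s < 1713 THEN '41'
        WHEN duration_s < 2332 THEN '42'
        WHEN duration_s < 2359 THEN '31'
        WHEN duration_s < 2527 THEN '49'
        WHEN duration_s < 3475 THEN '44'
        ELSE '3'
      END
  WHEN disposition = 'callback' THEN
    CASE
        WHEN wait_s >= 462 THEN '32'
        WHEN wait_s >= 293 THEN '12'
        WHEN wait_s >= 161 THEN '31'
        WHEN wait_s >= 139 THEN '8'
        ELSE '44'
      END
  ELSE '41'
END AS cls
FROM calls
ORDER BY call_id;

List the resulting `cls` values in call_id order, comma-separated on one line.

call_id=900: disposition='sale' → inner[duration_s < 1713] → 41
call_id=901: disposition='refused' → outer ELSE → 41
call_id=902: disposition='sale' → inner[duration_s < 3475] → 44
call_id=903: disposition='callback' → inner[wait_s >= 293] → 12
call_id=904: disposition='refused' → outer ELSE → 41
call_id=905: disposition='sale' → inner[duration_s < 1713] → 41
call_id=906: disposition='sale' → inner[duration_s < 1713] → 41
call_id=907: disposition='callback' → inner[wait_s >= 462] → 32
call_id=908: disposition='sale' → inner[duration_s < 1713] → 41

41, 41, 44, 12, 41, 41, 41, 32, 41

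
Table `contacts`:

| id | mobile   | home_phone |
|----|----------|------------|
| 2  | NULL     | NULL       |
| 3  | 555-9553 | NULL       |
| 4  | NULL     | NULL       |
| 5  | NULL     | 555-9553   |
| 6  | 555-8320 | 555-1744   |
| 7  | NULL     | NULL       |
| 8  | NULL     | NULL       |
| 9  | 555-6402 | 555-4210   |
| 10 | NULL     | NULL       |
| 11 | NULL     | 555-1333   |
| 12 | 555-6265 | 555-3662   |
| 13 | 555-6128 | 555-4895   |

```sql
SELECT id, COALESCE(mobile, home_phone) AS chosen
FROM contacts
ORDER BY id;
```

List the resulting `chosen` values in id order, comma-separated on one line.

id=2: mobile=NULL, home_phone=NULL (all NULL) → NULL
id=3: mobile=555-9553 → 555-9553
id=4: mobile=NULL, home_phone=NULL (all NULL) → NULL
id=5: mobile=NULL, home_phone=555-9553 → 555-9553
id=6: mobile=555-8320 → 555-8320
id=7: mobile=NULL, home_phone=NULL (all NULL) → NULL
id=8: mobile=NULL, home_phone=NULL (all NULL) → NULL
id=9: mobile=555-6402 → 555-6402
id=10: mobile=NULL, home_phone=NULL (all NULL) → NULL
id=11: mobile=NULL, home_phone=555-1333 → 555-1333
id=12: mobile=555-6265 → 555-6265
id=13: mobile=555-6128 → 555-6128

NULL, 555-9553, NULL, 555-9553, 555-8320, NULL, NULL, 555-6402, NULL, 555-1333, 555-6265, 555-6128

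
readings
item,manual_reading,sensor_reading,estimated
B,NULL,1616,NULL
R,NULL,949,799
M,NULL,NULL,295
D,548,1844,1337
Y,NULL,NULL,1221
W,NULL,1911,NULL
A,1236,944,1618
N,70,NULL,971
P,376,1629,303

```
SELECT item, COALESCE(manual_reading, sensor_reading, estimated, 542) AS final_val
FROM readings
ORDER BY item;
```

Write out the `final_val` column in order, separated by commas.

item=A: manual_reading=1236 → 1236
item=B: manual_reading=NULL, sensor_reading=1616 → 1616
item=D: manual_reading=548 → 548
item=M: manual_reading=NULL, sensor_reading=NULL, estimated=295 → 295
item=N: manual_reading=70 → 70
item=P: manual_reading=376 → 376
item=R: manual_reading=NULL, sensor_reading=949 → 949
item=W: manual_reading=NULL, sensor_reading=1911 → 1911
item=Y: manual_reading=NULL, sensor_reading=NULL, estimated=1221 → 1221

1236, 1616, 548, 295, 70, 376, 949, 1911, 1221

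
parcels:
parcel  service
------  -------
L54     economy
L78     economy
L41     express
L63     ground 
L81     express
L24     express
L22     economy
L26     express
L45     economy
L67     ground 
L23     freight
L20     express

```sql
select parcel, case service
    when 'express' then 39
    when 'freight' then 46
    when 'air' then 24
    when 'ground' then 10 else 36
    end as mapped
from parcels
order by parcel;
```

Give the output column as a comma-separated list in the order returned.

39, 36, 46, 39, 39, 39, 36, 36, 10, 10, 36, 39

parcel=L20: service='express' → 39
parcel=L22: ELSE → 36
parcel=L23: service='freight' → 46
parcel=L24: service='express' → 39
parcel=L26: service='express' → 39
parcel=L41: service='express' → 39
parcel=L45: ELSE → 36
parcel=L54: ELSE → 36
parcel=L63: service='ground' → 10
parcel=L67: service='ground' → 10
parcel=L78: ELSE → 36
parcel=L81: service='express' → 39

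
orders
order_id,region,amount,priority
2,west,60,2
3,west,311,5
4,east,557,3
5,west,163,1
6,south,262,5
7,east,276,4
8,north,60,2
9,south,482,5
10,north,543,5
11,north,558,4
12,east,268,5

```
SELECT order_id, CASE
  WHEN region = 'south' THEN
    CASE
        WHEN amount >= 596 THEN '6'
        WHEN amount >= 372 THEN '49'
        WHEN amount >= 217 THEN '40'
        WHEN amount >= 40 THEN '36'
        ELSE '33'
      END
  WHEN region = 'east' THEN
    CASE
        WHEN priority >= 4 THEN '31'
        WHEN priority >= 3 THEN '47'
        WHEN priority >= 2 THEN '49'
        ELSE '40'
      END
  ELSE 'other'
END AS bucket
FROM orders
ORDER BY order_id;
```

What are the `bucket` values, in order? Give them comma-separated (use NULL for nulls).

order_id=2: region='west' → outer ELSE → other
order_id=3: region='west' → outer ELSE → other
order_id=4: region='east' → inner[priority >= 3] → 47
order_id=5: region='west' → outer ELSE → other
order_id=6: region='south' → inner[amount >= 217] → 40
order_id=7: region='east' → inner[priority >= 4] → 31
order_id=8: region='north' → outer ELSE → other
order_id=9: region='south' → inner[amount >= 372] → 49
order_id=10: region='north' → outer ELSE → other
order_id=11: region='north' → outer ELSE → other
order_id=12: region='east' → inner[priority >= 4] → 31

other, other, 47, other, 40, 31, other, 49, other, other, 31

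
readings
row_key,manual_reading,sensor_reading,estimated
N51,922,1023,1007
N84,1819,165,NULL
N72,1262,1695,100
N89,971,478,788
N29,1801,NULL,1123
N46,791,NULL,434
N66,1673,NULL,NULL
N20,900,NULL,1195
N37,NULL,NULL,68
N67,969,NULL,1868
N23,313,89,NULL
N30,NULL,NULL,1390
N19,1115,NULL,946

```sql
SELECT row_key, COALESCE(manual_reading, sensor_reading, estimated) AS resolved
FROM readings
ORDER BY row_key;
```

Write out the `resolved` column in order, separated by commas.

1115, 900, 313, 1801, 1390, 68, 791, 922, 1673, 969, 1262, 1819, 971

row_key=N19: manual_reading=1115 → 1115
row_key=N20: manual_reading=900 → 900
row_key=N23: manual_reading=313 → 313
row_key=N29: manual_reading=1801 → 1801
row_key=N30: manual_reading=NULL, sensor_reading=NULL, estimated=1390 → 1390
row_key=N37: manual_reading=NULL, sensor_reading=NULL, estimated=68 → 68
row_key=N46: manual_reading=791 → 791
row_key=N51: manual_reading=922 → 922
row_key=N66: manual_reading=1673 → 1673
row_key=N67: manual_reading=969 → 969
row_key=N72: manual_reading=1262 → 1262
row_key=N84: manual_reading=1819 → 1819
row_key=N89: manual_reading=971 → 971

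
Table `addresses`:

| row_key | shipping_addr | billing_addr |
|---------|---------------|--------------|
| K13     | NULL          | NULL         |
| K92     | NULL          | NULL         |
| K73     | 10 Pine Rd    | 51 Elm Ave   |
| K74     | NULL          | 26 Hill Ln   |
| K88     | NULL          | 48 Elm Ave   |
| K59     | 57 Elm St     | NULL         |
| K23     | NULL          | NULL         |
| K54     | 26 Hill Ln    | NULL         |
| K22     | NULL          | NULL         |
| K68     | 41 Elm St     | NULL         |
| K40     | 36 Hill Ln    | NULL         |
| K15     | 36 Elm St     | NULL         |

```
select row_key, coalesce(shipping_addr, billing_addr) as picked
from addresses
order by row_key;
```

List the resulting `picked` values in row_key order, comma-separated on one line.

row_key=K13: shipping_addr=NULL, billing_addr=NULL (all NULL) → NULL
row_key=K15: shipping_addr=36 Elm St → 36 Elm St
row_key=K22: shipping_addr=NULL, billing_addr=NULL (all NULL) → NULL
row_key=K23: shipping_addr=NULL, billing_addr=NULL (all NULL) → NULL
row_key=K40: shipping_addr=36 Hill Ln → 36 Hill Ln
row_key=K54: shipping_addr=26 Hill Ln → 26 Hill Ln
row_key=K59: shipping_addr=57 Elm St → 57 Elm St
row_key=K68: shipping_addr=41 Elm St → 41 Elm St
row_key=K73: shipping_addr=10 Pine Rd → 10 Pine Rd
row_key=K74: shipping_addr=NULL, billing_addr=26 Hill Ln → 26 Hill Ln
row_key=K88: shipping_addr=NULL, billing_addr=48 Elm Ave → 48 Elm Ave
row_key=K92: shipping_addr=NULL, billing_addr=NULL (all NULL) → NULL

NULL, 36 Elm St, NULL, NULL, 36 Hill Ln, 26 Hill Ln, 57 Elm St, 41 Elm St, 10 Pine Rd, 26 Hill Ln, 48 Elm Ave, NULL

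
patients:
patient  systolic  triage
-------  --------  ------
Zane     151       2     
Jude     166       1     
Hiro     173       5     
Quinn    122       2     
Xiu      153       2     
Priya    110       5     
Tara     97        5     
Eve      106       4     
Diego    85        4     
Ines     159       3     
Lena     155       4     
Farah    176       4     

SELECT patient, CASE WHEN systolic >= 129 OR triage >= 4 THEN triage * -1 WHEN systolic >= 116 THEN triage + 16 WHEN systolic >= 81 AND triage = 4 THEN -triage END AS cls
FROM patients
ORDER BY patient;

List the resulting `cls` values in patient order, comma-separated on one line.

patient=Diego: systolic >= 129 OR triage >= 4 → -4
patient=Eve: systolic >= 129 OR triage >= 4 → -4
patient=Farah: systolic >= 129 OR triage >= 4 → -4
patient=Hiro: systolic >= 129 OR triage >= 4 → -5
patient=Ines: systolic >= 129 OR triage >= 4 → -3
patient=Jude: systolic >= 129 OR triage >= 4 → -1
patient=Lena: systolic >= 129 OR triage >= 4 → -4
patient=Priya: systolic >= 129 OR triage >= 4 → -5
patient=Quinn: systolic >= 116 → 18
patient=Tara: systolic >= 129 OR triage >= 4 → -5
patient=Xiu: systolic >= 129 OR triage >= 4 → -2
patient=Zane: systolic >= 129 OR triage >= 4 → -2

-4, -4, -4, -5, -3, -1, -4, -5, 18, -5, -2, -2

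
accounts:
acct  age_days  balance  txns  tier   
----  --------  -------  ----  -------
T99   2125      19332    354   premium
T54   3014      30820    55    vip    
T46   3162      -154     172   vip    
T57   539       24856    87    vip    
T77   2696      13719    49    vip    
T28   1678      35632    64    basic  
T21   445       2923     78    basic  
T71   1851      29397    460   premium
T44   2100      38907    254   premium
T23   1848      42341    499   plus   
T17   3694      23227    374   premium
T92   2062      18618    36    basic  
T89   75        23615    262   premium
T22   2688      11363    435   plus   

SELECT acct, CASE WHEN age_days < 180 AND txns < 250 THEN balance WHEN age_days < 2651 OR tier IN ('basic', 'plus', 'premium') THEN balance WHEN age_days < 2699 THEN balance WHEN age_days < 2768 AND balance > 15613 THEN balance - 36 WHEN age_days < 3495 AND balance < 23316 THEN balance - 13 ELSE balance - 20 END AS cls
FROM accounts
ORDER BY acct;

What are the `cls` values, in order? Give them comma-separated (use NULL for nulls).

23227, 2923, 11363, 42341, 35632, 38907, -167, 30800, 24856, 29397, 13719, 23615, 18618, 19332

acct=T17: age_days < 2651 OR tier IN ('basic', 'plus', 'premium') → 23227
acct=T21: age_days < 2651 OR tier IN ('basic', 'plus', 'premium') → 2923
acct=T22: age_days < 2651 OR tier IN ('basic', 'plus', 'premium') → 11363
acct=T23: age_days < 2651 OR tier IN ('basic', 'plus', 'premium') → 42341
acct=T28: age_days < 2651 OR tier IN ('basic', 'plus', 'premium') → 35632
acct=T44: age_days < 2651 OR tier IN ('basic', 'plus', 'premium') → 38907
acct=T46: age_days < 3495 AND balance < 23316 → -167
acct=T54: ELSE → 30800
acct=T57: age_days < 2651 OR tier IN ('basic', 'plus', 'premium') → 24856
acct=T71: age_days < 2651 OR tier IN ('basic', 'plus', 'premium') → 29397
acct=T77: age_days < 2699 → 13719
acct=T89: age_days < 2651 OR tier IN ('basic', 'plus', 'premium') → 23615
acct=T92: age_days < 2651 OR tier IN ('basic', 'plus', 'premium') → 18618
acct=T99: age_days < 2651 OR tier IN ('basic', 'plus', 'premium') → 19332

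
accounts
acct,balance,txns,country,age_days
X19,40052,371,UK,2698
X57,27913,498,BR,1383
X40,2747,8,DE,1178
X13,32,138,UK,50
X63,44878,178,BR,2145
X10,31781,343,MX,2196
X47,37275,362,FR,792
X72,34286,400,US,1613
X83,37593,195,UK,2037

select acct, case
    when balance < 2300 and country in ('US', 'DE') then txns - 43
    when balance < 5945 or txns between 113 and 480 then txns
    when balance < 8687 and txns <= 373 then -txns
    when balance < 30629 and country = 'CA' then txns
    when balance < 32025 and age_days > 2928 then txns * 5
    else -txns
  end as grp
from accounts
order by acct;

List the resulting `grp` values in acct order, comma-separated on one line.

acct=X10: balance < 5945 or txns between 113 and 480 → 343
acct=X13: balance < 5945 or txns between 113 and 480 → 138
acct=X19: balance < 5945 or txns between 113 and 480 → 371
acct=X40: balance < 5945 or txns between 113 and 480 → 8
acct=X47: balance < 5945 or txns between 113 and 480 → 362
acct=X57: ELSE → -498
acct=X63: balance < 5945 or txns between 113 and 480 → 178
acct=X72: balance < 5945 or txns between 113 and 480 → 400
acct=X83: balance < 5945 or txns between 113 and 480 → 195

343, 138, 371, 8, 362, -498, 178, 400, 195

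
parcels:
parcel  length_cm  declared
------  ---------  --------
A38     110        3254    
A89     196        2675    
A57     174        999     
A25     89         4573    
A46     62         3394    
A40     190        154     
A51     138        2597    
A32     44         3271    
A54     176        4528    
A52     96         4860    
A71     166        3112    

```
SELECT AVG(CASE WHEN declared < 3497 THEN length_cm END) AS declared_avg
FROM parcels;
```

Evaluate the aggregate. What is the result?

parcel=A38: ✓ → 110
parcel=A89: ✓ → 196
parcel=A57: ✓ → 174
parcel=A25: ✗
parcel=A46: ✓ → 62
parcel=A40: ✓ → 190
parcel=A51: ✓ → 138
parcel=A32: ✓ → 44
parcel=A54: ✗
parcel=A52: ✗
parcel=A71: ✓ → 166
declared_avg = (110 + 196 + 174 + 62 + 190 + 138 + 44 + 166) / 8 = 135

135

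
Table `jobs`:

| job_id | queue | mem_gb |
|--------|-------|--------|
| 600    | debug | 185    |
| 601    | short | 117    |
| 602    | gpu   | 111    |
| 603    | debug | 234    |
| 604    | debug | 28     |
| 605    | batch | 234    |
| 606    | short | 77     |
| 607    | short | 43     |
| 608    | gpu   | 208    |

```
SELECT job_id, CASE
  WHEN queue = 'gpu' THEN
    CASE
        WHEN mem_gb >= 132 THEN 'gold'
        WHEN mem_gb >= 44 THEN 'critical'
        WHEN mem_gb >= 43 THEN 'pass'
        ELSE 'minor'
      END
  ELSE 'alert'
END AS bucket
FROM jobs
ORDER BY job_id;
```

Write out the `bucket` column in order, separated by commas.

alert, alert, critical, alert, alert, alert, alert, alert, gold

job_id=600: queue='debug' → outer ELSE → alert
job_id=601: queue='short' → outer ELSE → alert
job_id=602: queue='gpu' → inner[mem_gb >= 44] → critical
job_id=603: queue='debug' → outer ELSE → alert
job_id=604: queue='debug' → outer ELSE → alert
job_id=605: queue='batch' → outer ELSE → alert
job_id=606: queue='short' → outer ELSE → alert
job_id=607: queue='short' → outer ELSE → alert
job_id=608: queue='gpu' → inner[mem_gb >= 132] → gold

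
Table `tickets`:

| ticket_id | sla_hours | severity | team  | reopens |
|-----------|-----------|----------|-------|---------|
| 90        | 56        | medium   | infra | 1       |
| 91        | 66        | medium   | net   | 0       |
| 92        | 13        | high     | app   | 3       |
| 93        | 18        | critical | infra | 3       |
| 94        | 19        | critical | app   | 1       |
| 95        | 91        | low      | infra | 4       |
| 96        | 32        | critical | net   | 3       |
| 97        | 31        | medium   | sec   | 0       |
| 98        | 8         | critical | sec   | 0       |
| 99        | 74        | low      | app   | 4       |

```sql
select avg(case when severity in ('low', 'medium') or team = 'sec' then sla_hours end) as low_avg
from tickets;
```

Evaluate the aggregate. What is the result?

ticket_id=90: ✓ → 56
ticket_id=91: ✓ → 66
ticket_id=92: ✗
ticket_id=93: ✗
ticket_id=94: ✗
ticket_id=95: ✓ → 91
ticket_id=96: ✗
ticket_id=97: ✓ → 31
ticket_id=98: ✓ → 8
ticket_id=99: ✓ → 74
low_avg = (56 + 66 + 91 + 31 + 8 + 74) / 6 = 54.3333333333

54.3333333333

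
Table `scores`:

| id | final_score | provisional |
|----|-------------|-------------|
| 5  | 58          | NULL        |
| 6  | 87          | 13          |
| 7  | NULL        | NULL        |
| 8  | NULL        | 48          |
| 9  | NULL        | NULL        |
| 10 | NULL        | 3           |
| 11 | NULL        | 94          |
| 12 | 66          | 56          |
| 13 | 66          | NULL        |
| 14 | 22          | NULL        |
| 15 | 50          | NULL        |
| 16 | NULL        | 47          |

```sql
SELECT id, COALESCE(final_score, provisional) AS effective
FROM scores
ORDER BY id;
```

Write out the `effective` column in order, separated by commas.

58, 87, NULL, 48, NULL, 3, 94, 66, 66, 22, 50, 47

id=5: final_score=58 → 58
id=6: final_score=87 → 87
id=7: final_score=NULL, provisional=NULL (all NULL) → NULL
id=8: final_score=NULL, provisional=48 → 48
id=9: final_score=NULL, provisional=NULL (all NULL) → NULL
id=10: final_score=NULL, provisional=3 → 3
id=11: final_score=NULL, provisional=94 → 94
id=12: final_score=66 → 66
id=13: final_score=66 → 66
id=14: final_score=22 → 22
id=15: final_score=50 → 50
id=16: final_score=NULL, provisional=47 → 47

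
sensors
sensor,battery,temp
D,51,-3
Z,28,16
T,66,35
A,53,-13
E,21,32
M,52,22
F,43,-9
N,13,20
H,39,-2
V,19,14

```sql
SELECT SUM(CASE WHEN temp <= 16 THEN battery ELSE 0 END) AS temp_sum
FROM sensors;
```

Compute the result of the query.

sensor=D: ✓ → 51
sensor=Z: ✓ → 28
sensor=T: ✗
sensor=A: ✓ → 53
sensor=E: ✗
sensor=M: ✗
sensor=F: ✓ → 43
sensor=N: ✗
sensor=H: ✓ → 39
sensor=V: ✓ → 19
temp_sum = 51 + 28 + 53 + 43 + 39 + 19 = 233

233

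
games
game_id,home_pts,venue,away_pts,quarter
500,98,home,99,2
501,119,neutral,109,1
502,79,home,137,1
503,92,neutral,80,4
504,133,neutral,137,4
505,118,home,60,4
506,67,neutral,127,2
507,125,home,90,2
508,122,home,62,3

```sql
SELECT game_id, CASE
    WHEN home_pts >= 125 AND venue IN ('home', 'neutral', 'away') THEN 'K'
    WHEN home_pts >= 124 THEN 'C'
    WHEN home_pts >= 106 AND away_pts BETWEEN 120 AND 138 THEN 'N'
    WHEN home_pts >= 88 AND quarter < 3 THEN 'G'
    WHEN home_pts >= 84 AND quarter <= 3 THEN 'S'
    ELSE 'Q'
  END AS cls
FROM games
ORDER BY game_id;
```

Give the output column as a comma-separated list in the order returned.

G, G, Q, Q, K, Q, Q, K, S

game_id=500: home_pts >= 88 AND quarter < 3 → G
game_id=501: home_pts >= 88 AND quarter < 3 → G
game_id=502: ELSE → Q
game_id=503: ELSE → Q
game_id=504: home_pts >= 125 AND venue IN ('home', 'neutral', 'away') → K
game_id=505: ELSE → Q
game_id=506: ELSE → Q
game_id=507: home_pts >= 125 AND venue IN ('home', 'neutral', 'away') → K
game_id=508: home_pts >= 84 AND quarter <= 3 → S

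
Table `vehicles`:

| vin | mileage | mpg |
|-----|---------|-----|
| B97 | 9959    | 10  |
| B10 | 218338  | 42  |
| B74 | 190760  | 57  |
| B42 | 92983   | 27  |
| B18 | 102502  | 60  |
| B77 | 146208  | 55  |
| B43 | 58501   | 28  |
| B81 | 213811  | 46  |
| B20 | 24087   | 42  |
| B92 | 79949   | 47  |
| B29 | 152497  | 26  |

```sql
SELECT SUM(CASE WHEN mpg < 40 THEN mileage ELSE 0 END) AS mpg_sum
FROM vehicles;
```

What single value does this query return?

313940

vin=B97: ✓ → 9959
vin=B10: ✗
vin=B74: ✗
vin=B42: ✓ → 92983
vin=B18: ✗
vin=B77: ✗
vin=B43: ✓ → 58501
vin=B81: ✗
vin=B20: ✗
vin=B92: ✗
vin=B29: ✓ → 152497
mpg_sum = 9959 + 92983 + 58501 + 152497 = 313940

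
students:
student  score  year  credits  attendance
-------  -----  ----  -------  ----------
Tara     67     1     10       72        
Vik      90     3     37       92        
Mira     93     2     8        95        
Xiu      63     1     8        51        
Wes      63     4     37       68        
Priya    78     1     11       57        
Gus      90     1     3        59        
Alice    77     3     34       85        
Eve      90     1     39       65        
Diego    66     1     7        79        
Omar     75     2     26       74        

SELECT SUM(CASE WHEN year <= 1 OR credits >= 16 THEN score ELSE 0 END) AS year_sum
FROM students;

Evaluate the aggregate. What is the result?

student=Tara: ✓ → 67
student=Vik: ✓ → 90
student=Mira: ✗
student=Xiu: ✓ → 63
student=Wes: ✓ → 63
student=Priya: ✓ → 78
student=Gus: ✓ → 90
student=Alice: ✓ → 77
student=Eve: ✓ → 90
student=Diego: ✓ → 66
student=Omar: ✓ → 75
year_sum = 67 + 90 + 63 + 63 + 78 + 90 + 77 + 90 + 66 + 75 = 759

759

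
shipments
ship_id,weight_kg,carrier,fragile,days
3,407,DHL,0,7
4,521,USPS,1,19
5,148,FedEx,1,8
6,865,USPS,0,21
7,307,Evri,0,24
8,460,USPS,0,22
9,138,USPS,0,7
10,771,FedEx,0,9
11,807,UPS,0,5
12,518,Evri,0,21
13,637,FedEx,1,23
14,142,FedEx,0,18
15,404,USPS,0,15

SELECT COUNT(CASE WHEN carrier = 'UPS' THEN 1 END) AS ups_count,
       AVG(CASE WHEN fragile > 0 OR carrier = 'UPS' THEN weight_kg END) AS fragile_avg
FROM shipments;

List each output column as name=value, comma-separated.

[ups_count: carrier = 'UPS']
ship_id=3: ✗
ship_id=4: ✗
ship_id=5: ✗
ship_id=6: ✗
ship_id=7: ✗
ship_id=8: ✗
ship_id=9: ✗
ship_id=10: ✗
ship_id=11: ✓ → 1
ship_id=12: ✗
ship_id=13: ✗
ship_id=14: ✗
ship_id=15: ✗
ups_count = COUNT(1) = 1
—
[fragile_avg: fragile > 0 OR carrier = 'UPS']
ship_id=3: ✗
ship_id=4: ✓ → 521
ship_id=5: ✓ → 148
ship_id=6: ✗
ship_id=7: ✗
ship_id=8: ✗
ship_id=9: ✗
ship_id=10: ✗
ship_id=11: ✓ → 807
ship_id=12: ✗
ship_id=13: ✓ → 637
ship_id=14: ✗
ship_id=15: ✗
fragile_avg = (521 + 148 + 807 + 637) / 4 = 528.25

ups_count=1, fragile_avg=528.25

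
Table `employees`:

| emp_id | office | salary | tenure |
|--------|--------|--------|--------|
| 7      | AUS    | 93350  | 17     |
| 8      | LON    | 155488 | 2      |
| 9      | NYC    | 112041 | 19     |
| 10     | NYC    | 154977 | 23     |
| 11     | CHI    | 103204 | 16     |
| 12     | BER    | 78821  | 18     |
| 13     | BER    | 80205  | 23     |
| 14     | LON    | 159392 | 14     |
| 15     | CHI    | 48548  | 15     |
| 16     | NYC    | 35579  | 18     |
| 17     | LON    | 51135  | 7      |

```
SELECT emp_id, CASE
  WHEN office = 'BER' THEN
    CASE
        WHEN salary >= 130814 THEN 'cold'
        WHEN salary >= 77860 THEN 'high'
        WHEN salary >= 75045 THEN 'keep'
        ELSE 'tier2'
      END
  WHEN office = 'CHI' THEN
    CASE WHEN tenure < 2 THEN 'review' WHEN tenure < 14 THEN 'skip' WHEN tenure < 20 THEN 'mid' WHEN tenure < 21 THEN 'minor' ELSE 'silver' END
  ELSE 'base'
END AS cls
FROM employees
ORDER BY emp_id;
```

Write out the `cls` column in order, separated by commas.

base, base, base, base, mid, high, high, base, mid, base, base

emp_id=7: office='AUS' → outer ELSE → base
emp_id=8: office='LON' → outer ELSE → base
emp_id=9: office='NYC' → outer ELSE → base
emp_id=10: office='NYC' → outer ELSE → base
emp_id=11: office='CHI' → inner[tenure < 20] → mid
emp_id=12: office='BER' → inner[salary >= 77860] → high
emp_id=13: office='BER' → inner[salary >= 77860] → high
emp_id=14: office='LON' → outer ELSE → base
emp_id=15: office='CHI' → inner[tenure < 20] → mid
emp_id=16: office='NYC' → outer ELSE → base
emp_id=17: office='LON' → outer ELSE → base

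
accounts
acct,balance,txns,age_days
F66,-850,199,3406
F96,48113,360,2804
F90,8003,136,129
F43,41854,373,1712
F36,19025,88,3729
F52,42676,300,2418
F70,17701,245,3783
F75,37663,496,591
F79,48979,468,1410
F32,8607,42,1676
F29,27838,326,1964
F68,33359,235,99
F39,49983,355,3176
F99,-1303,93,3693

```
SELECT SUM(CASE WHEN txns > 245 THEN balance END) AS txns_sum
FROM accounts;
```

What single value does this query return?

297106

acct=F66: ✗
acct=F96: ✓ → 48113
acct=F90: ✗
acct=F43: ✓ → 41854
acct=F36: ✗
acct=F52: ✓ → 42676
acct=F70: ✗
acct=F75: ✓ → 37663
acct=F79: ✓ → 48979
acct=F32: ✗
acct=F29: ✓ → 27838
acct=F68: ✗
acct=F39: ✓ → 49983
acct=F99: ✗
txns_sum = 48113 + 41854 + 42676 + 37663 + 48979 + 27838 + 49983 = 297106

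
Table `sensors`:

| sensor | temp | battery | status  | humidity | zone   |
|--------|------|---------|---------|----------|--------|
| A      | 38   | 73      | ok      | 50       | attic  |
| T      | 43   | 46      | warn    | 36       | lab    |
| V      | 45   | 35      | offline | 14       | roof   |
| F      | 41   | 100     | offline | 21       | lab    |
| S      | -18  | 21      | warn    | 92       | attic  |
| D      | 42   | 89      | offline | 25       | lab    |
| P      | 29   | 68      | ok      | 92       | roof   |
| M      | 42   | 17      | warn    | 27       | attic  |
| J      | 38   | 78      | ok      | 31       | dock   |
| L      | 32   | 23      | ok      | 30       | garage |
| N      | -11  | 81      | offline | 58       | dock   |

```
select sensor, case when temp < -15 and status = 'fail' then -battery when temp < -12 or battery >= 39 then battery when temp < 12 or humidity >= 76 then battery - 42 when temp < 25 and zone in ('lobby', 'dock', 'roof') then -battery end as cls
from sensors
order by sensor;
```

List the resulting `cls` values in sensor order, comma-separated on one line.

73, 89, 100, 78, NULL, NULL, 81, 68, 21, 46, NULL

sensor=A: temp < -12 or battery >= 39 → 73
sensor=D: temp < -12 or battery >= 39 → 89
sensor=F: temp < -12 or battery >= 39 → 100
sensor=J: temp < -12 or battery >= 39 → 78
sensor=L: (no match → NULL) → NULL
sensor=M: (no match → NULL) → NULL
sensor=N: temp < -12 or battery >= 39 → 81
sensor=P: temp < -12 or battery >= 39 → 68
sensor=S: temp < -12 or battery >= 39 → 21
sensor=T: temp < -12 or battery >= 39 → 46
sensor=V: (no match → NULL) → NULL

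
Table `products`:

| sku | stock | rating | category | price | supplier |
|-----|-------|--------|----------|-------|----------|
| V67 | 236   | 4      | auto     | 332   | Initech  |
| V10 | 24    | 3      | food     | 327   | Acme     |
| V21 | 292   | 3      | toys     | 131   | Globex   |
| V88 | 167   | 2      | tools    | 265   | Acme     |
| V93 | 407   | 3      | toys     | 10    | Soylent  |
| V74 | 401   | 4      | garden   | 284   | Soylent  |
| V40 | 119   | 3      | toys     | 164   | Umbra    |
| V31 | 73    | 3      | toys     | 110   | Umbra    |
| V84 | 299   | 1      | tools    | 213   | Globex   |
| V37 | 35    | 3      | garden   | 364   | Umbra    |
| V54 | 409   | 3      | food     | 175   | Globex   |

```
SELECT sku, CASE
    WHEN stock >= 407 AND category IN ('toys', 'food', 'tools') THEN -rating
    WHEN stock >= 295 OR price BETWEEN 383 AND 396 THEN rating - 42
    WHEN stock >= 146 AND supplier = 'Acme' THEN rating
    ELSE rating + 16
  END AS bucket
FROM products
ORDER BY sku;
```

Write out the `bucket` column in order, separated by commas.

sku=V10: ELSE → 19
sku=V21: ELSE → 19
sku=V31: ELSE → 19
sku=V37: ELSE → 19
sku=V40: ELSE → 19
sku=V54: stock >= 407 AND category IN ('toys', 'food', 'tools') → -3
sku=V67: ELSE → 20
sku=V74: stock >= 295 OR price BETWEEN 383 AND 396 → -38
sku=V84: stock >= 295 OR price BETWEEN 383 AND 396 → -41
sku=V88: stock >= 146 AND supplier = 'Acme' → 2
sku=V93: stock >= 407 AND category IN ('toys', 'food', 'tools') → -3

19, 19, 19, 19, 19, -3, 20, -38, -41, 2, -3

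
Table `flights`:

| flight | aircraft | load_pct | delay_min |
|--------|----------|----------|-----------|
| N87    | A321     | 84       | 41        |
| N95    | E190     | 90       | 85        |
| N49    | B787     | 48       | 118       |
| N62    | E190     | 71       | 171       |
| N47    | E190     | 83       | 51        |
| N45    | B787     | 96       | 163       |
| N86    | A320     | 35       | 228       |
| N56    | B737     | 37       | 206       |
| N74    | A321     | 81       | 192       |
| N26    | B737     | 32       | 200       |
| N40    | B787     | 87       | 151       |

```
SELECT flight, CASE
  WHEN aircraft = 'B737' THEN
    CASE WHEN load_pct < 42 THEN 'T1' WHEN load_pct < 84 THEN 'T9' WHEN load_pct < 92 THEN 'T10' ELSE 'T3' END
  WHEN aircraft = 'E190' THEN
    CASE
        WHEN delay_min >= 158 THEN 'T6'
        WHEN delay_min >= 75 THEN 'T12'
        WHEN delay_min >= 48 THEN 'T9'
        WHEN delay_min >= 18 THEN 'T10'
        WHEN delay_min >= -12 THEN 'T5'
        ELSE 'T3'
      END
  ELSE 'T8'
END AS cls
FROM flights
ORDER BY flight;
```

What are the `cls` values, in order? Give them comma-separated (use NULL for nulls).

T1, T8, T8, T9, T8, T1, T6, T8, T8, T8, T12

flight=N26: aircraft='B737' → inner[load_pct < 42] → T1
flight=N40: aircraft='B787' → outer ELSE → T8
flight=N45: aircraft='B787' → outer ELSE → T8
flight=N47: aircraft='E190' → inner[delay_min >= 48] → T9
flight=N49: aircraft='B787' → outer ELSE → T8
flight=N56: aircraft='B737' → inner[load_pct < 42] → T1
flight=N62: aircraft='E190' → inner[delay_min >= 158] → T6
flight=N74: aircraft='A321' → outer ELSE → T8
flight=N86: aircraft='A320' → outer ELSE → T8
flight=N87: aircraft='A321' → outer ELSE → T8
flight=N95: aircraft='E190' → inner[delay_min >= 75] → T12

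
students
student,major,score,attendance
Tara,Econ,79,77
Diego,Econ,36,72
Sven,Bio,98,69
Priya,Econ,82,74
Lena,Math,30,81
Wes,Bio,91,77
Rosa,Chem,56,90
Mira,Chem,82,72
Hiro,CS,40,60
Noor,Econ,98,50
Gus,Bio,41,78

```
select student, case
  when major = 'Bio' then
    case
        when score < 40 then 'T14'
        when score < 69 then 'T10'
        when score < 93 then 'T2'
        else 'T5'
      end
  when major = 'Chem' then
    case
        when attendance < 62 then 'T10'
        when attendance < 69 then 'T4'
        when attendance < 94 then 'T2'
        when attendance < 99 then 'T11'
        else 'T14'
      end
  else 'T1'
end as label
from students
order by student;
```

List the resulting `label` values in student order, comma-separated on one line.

student=Diego: major='Econ' → outer ELSE → T1
student=Gus: major='Bio' → inner[score < 69] → T10
student=Hiro: major='CS' → outer ELSE → T1
student=Lena: major='Math' → outer ELSE → T1
student=Mira: major='Chem' → inner[attendance < 94] → T2
student=Noor: major='Econ' → outer ELSE → T1
student=Priya: major='Econ' → outer ELSE → T1
student=Rosa: major='Chem' → inner[attendance < 94] → T2
student=Sven: major='Bio' → inner[ELSE] → T5
student=Tara: major='Econ' → outer ELSE → T1
student=Wes: major='Bio' → inner[score < 93] → T2

T1, T10, T1, T1, T2, T1, T1, T2, T5, T1, T2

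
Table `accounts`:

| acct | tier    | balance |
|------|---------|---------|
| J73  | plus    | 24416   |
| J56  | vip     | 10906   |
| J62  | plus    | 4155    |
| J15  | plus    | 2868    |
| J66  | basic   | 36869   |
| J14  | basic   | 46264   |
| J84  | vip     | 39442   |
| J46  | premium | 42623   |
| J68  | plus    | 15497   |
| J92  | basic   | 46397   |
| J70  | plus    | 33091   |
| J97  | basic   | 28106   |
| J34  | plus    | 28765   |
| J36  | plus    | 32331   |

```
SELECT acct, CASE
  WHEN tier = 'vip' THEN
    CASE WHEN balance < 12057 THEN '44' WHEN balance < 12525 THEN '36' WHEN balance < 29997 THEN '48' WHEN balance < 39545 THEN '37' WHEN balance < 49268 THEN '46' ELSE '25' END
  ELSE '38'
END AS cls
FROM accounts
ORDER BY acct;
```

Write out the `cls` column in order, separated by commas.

38, 38, 38, 38, 38, 44, 38, 38, 38, 38, 38, 37, 38, 38

acct=J14: tier='basic' → outer ELSE → 38
acct=J15: tier='plus' → outer ELSE → 38
acct=J34: tier='plus' → outer ELSE → 38
acct=J36: tier='plus' → outer ELSE → 38
acct=J46: tier='premium' → outer ELSE → 38
acct=J56: tier='vip' → inner[balance < 12057] → 44
acct=J62: tier='plus' → outer ELSE → 38
acct=J66: tier='basic' → outer ELSE → 38
acct=J68: tier='plus' → outer ELSE → 38
acct=J70: tier='plus' → outer ELSE → 38
acct=J73: tier='plus' → outer ELSE → 38
acct=J84: tier='vip' → inner[balance < 39545] → 37
acct=J92: tier='basic' → outer ELSE → 38
acct=J97: tier='basic' → outer ELSE → 38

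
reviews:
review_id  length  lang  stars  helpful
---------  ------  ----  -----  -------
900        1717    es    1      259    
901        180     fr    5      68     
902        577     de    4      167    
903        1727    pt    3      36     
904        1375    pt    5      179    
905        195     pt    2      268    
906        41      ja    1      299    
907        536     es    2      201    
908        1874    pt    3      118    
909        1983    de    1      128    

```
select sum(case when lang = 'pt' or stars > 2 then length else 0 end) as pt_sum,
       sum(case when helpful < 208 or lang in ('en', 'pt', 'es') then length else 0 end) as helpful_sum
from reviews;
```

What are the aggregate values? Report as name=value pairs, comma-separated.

[pt_sum: lang = 'pt' or stars > 2]
review_id=900: ✗
review_id=901: ✓ → 180
review_id=902: ✓ → 577
review_id=903: ✓ → 1727
review_id=904: ✓ → 1375
review_id=905: ✓ → 195
review_id=906: ✗
review_id=907: ✗
review_id=908: ✓ → 1874
review_id=909: ✗
pt_sum = 180 + 577 + 1727 + 1375 + 195 + 1874 = 5928
—
[helpful_sum: helpful < 208 or lang in ('en', 'pt', 'es')]
review_id=900: ✓ → 1717
review_id=901: ✓ → 180
review_id=902: ✓ → 577
review_id=903: ✓ → 1727
review_id=904: ✓ → 1375
review_id=905: ✓ → 195
review_id=906: ✗
review_id=907: ✓ → 536
review_id=908: ✓ → 1874
review_id=909: ✓ → 1983
helpful_sum = 1717 + 180 + 577 + 1727 + 1375 + 195 + 536 + 1874 + 1983 = 10164

pt_sum=5928, helpful_sum=10164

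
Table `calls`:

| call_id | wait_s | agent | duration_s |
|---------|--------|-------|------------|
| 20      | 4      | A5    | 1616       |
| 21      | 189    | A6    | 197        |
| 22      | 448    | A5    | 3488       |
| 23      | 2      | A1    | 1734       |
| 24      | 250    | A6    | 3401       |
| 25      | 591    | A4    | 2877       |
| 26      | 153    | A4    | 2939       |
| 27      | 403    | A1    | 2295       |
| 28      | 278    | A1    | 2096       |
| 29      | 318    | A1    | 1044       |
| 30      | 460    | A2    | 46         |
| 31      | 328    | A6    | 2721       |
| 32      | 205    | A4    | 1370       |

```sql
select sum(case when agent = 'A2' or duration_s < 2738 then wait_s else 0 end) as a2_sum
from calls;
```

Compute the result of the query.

2187

call_id=20: ✓ → 4
call_id=21: ✓ → 189
call_id=22: ✗
call_id=23: ✓ → 2
call_id=24: ✗
call_id=25: ✗
call_id=26: ✗
call_id=27: ✓ → 403
call_id=28: ✓ → 278
call_id=29: ✓ → 318
call_id=30: ✓ → 460
call_id=31: ✓ → 328
call_id=32: ✓ → 205
a2_sum = 4 + 189 + 2 + 403 + 278 + 318 + 460 + 328 + 205 = 2187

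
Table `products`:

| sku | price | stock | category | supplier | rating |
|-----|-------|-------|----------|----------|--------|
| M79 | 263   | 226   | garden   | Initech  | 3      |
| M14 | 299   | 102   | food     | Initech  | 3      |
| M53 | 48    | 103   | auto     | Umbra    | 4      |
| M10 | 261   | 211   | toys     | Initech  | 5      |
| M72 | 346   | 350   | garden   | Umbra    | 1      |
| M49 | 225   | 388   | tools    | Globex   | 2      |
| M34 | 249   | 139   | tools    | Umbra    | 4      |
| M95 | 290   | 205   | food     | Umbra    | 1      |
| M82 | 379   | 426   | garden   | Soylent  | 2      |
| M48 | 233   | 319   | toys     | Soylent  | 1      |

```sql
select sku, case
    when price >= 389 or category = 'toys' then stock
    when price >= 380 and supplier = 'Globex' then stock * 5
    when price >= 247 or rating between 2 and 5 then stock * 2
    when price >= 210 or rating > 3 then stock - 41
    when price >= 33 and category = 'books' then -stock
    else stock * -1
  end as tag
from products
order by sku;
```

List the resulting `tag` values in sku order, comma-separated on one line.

211, 204, 278, 319, 776, 206, 700, 452, 852, 410

sku=M10: price >= 389 or category = 'toys' → 211
sku=M14: price >= 247 or rating between 2 and 5 → 204
sku=M34: price >= 247 or rating between 2 and 5 → 278
sku=M48: price >= 389 or category = 'toys' → 319
sku=M49: price >= 247 or rating between 2 and 5 → 776
sku=M53: price >= 247 or rating between 2 and 5 → 206
sku=M72: price >= 247 or rating between 2 and 5 → 700
sku=M79: price >= 247 or rating between 2 and 5 → 452
sku=M82: price >= 247 or rating between 2 and 5 → 852
sku=M95: price >= 247 or rating between 2 and 5 → 410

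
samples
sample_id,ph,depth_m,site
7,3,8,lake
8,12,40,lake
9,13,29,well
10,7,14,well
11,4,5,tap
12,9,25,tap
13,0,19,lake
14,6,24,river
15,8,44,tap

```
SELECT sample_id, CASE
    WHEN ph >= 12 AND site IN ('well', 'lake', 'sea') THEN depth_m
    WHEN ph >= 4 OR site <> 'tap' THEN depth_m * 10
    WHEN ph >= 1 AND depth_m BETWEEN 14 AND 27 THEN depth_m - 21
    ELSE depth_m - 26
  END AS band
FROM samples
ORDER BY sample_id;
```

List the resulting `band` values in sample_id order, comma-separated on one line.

80, 40, 29, 140, 50, 250, 190, 240, 440

sample_id=7: ph >= 4 OR site <> 'tap' → 80
sample_id=8: ph >= 12 AND site IN ('well', 'lake', 'sea') → 40
sample_id=9: ph >= 12 AND site IN ('well', 'lake', 'sea') → 29
sample_id=10: ph >= 4 OR site <> 'tap' → 140
sample_id=11: ph >= 4 OR site <> 'tap' → 50
sample_id=12: ph >= 4 OR site <> 'tap' → 250
sample_id=13: ph >= 4 OR site <> 'tap' → 190
sample_id=14: ph >= 4 OR site <> 'tap' → 240
sample_id=15: ph >= 4 OR site <> 'tap' → 440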